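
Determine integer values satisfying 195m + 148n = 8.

Step 1: Check solvability.
gcd(195, 148) = 1
Since 1 divides 8, solutions exist.

Step 2: Apply extended Euclidean algorithm to find gcd.
We find integers such that 195*x0 + 148*y0 = 1

Step 3: Scale the particular solution.
Multiply by 8/1 = 8:
m = 504, n = -664

Step 4: Verify.
195*(504) + 148*(-664) = 8 = 8 ✓

m = 504, n = -664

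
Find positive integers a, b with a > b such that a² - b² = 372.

Factor: a² - b² = (a+b)(a-b) = 372.
We need two factors of 372 with the same parity.
Use a+b = 186 and a-b = 2 (product 186·2 = 372).
Adding: 2a = 188, so a = 94.
Subtracting: 2b = 184, so b = 92.
Check: 94² - 92² = 8836 - 8464 = 372 ✓

a = 94, b = 92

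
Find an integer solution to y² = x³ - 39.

Try small integer x values and check whether x³ - 39 is a perfect square.
x = 10: x³ - 39 = 10³ - 39 = 1000 - 39 = 961
Is 961 a perfect square? 31² = 961 ✓
So (x, y) = (10, -31) is a solution.

x = 10, y = -31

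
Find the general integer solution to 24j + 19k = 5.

Step 1: Compute gcd(24, 19) = 1.
Since 1 divides 5, solutions exist.

Step 2: Find a particular solution using extended Euclidean algorithm.
We get j₀ = 20, k₀ = -25.
Check: 24*20 + 19*-25 = 5 = 5 ✓

Step 3: Write the general solution.
j = 20 + (19/1)t = 20 + 19t
k = -25 - (24/1)t = -25 - 24t
for any integer t.

j = 20 + 19t, k = -25 - 24t for integer t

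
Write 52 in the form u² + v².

We need to find integers u, v > 0 such that u² + v² = 52.
Trying u = 4: v² = 52 - 4² = 52 - 16 = 36
v = 6
Check: 4² + 6² = 16 + 36 = 52 ✓

52 = 4² + 6²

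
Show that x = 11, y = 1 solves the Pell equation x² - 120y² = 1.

Compute x² = 11² = 121
Compute 120y² = 120·1² = 120·1 = 120
x² - 120y² = 121 - 120 = 1
Since this equals 1, (11, 1) is a solution.

Yes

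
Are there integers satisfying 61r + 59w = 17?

Step 1: Compute gcd(61, 59).
gcd(61, 59) = 1

Step 2: Check divisibility.
Does 1 divide 17? 17 = 1 x 17, so yes.

By the theorem on linear Diophantine equations, 61r + 59w = 17 has integer solutions if and only if gcd(61, 59) divides 17. Since 1 | 17, solutions exist.

Yes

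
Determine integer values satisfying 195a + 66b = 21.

Step 1: Check solvability.
gcd(195, 66) = 3
Since 3 divides 21, solutions exist.

Step 2: Apply extended Euclidean algorithm to find gcd.
We find integers such that 195*x0 + 66*y0 = 3

Step 3: Scale the particular solution.
Multiply by 21/3 = 7:
a = -7, b = 21

Step 4: Verify.
195*(-7) + 66*(21) = 21 = 21 ✓

a = -7, b = 21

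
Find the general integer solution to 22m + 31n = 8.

Step 1: Compute gcd(22, 31) = 1.
Since 1 divides 8, solutions exist.

Step 2: Find a particular solution using extended Euclidean algorithm.
We get m₀ = -56, n₀ = 40.
Check: 22*-56 + 31*40 = 8 = 8 ✓

Step 3: Write the general solution.
m = -56 + (31/1)t = -56 + 31t
n = 40 - (22/1)t = 40 - 22t
for any integer t.

m = -56 + 31t, n = 40 - 22t for integer t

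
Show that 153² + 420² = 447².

Compute a² + b²:
153² + 420² = 23409 + 176400 = 199809
Compute c²:
447² = 199809
Since 199809 = 199809, it is a Pythagorean triple.

Yes, it is a Pythagorean triple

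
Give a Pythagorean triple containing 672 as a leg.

We need the other leg and hypotenuse such that 672² + x² = c².
Take x = 3496, c = 3560: 672² + 3496² = 451584 + 12222016 = 12673600 = 3560² ✓
Triple: (3496, 672, 3560)

(3496, 672, 3560)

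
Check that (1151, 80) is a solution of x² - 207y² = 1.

Compute x² = 1151² = 1324801
Compute 207y² = 207·80² = 207·6400 = 1324800
x² - 207y² = 1324801 - 1324800 = 1
Since this equals 1, (1151, 80) is a solution.

Yes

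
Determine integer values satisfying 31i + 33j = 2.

Step 1: Check solvability.
gcd(31, 33) = 1
Since 1 divides 2, solutions exist.

Step 2: Apply extended Euclidean algorithm to find gcd.
We find integers such that 31*x0 + 33*y0 = 1

Step 3: Scale the particular solution.
Multiply by 2/1 = 2:
i = 32, j = -30

Step 4: Verify.
31*(32) + 33*(-30) = 2 = 2 ✓

i = 32, j = -30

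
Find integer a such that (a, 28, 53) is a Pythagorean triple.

a² = c² - b² = 53² - 28² = 2809 - 784 = 2025
a = sqrt(2025) = 45

45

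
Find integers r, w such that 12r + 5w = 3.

Step 1: Check solvability.
gcd(12, 5) = 1
Since 1 divides 3, solutions exist.

Step 2: Apply extended Euclidean algorithm to find gcd.
We find integers such that 12*x0 + 5*y0 = 1

Step 3: Scale the particular solution.
Multiply by 3/1 = 3:
r = -6, w = 15

Step 4: Verify.
12*(-6) + 5*(15) = 3 = 3 ✓

r = -6, w = 15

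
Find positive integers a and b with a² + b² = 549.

We need to find integers a, b > 0 such that a² + b² = 549.
Trying a = 15: b² = 549 - 15² = 549 - 225 = 324
b = 18
Check: 15² + 18² = 225 + 324 = 549 ✓

549 = 15² + 18²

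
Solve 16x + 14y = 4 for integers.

Step 1: Check solvability.
gcd(16, 14) = 2
Since 2 divides 4, solutions exist.

Step 2: Apply extended Euclidean algorithm to find gcd.
We find integers such that 16*x0 + 14*y0 = 2

Step 3: Scale the particular solution.
Multiply by 4/2 = 2:
x = 2, y = -2

Step 4: Verify.
16*(2) + 14*(-2) = 4 = 4 ✓

x = 2, y = -2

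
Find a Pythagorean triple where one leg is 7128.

We need the other leg and hypotenuse such that 7128² + x² = c².
Take x = 7254, c = 10170: 7128² + 7254² = 50808384 + 52620516 = 103428900 = 10170² ✓
Triple: (7254, 7128, 10170)

(7254, 7128, 10170)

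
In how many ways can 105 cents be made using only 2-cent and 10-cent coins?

We need non-negative integers (x, y) with 2x + 10y = 105.
For each x from 0 to 52, check if (105 - 2x) is a non-negative multiple of 10.
Solutions (x, y): none
Count: 0

0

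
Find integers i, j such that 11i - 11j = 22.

Step 1: Check solvability.
gcd(11, 11) = 11
Since 11 divides 22, solutions exist.

Step 2: Apply extended Euclidean algorithm to find gcd.
We find integers such that 11*x0 + 11*y0 = 11

Step 3: Scale the particular solution.
Multiply by 22/11 = 2:
i = 0, j = -2

Step 4: Verify.
11*(0) - 11*(-2) = 22 = 22 ✓

i = 0, j = -2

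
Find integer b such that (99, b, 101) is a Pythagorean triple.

b² = c² - a² = 101² - 99² = 10201 - 9801 = 400
b = sqrt(400) = 20

20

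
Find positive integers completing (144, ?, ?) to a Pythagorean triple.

We need the other leg and hypotenuse such that 144² + x² = c².
Take x = 17, c = 145: 144² + 17² = 20736 + 289 = 21025 = 145² ✓
Triple: (17, 144, 145)

(17, 144, 145)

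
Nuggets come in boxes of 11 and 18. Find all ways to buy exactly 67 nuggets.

We need non-negative integers (x, y) with 11x + 18y = 67.
For each x in 0..6, check if 67 - 11x is a non-negative multiple of 18.
No x yields an integer y ≥ 0.

No solution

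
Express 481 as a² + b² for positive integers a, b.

We need to find integers a, b > 0 such that a² + b² = 481.
Trying a = 9: b² = 481 - 9² = 481 - 81 = 400
b = 20
Check: 9² + 20² = 81 + 400 = 481 ✓

481 = 9² + 20²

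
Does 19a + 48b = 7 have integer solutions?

Step 1: Compute gcd(19, 48).
gcd(19, 48) = 1

Step 2: Check divisibility.
Does 1 divide 7? 7 = 1 x 7, so yes.

By the theorem on linear Diophantine equations, 19a + 48b = 7 has integer solutions if and only if gcd(19, 48) divides 7. Since 1 | 7, solutions exist.

Yes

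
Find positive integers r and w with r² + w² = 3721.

We need to find integers r, w > 0 such that r² + w² = 3721.
Trying r = 11: w² = 3721 - 11² = 3721 - 121 = 3600
w = 60
Check: 11² + 60² = 121 + 3600 = 3721 ✓

3721 = 11² + 60²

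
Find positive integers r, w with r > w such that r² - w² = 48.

Factor: r² - w² = (r+w)(r-w) = 48.
We need two factors of 48 with the same parity.
Use r+w = 24 and r-w = 2 (product 24·2 = 48).
Adding: 2r = 26, so r = 13.
Subtracting: 2w = 22, so w = 11.
Check: 13² - 11² = 169 - 121 = 48 ✓

r = 13, w = 11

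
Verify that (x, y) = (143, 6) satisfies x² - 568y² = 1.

Compute x² = 143² = 20449
Compute 568y² = 568·6² = 568·36 = 20448
x² - 568y² = 20449 - 20448 = 1
Since this equals 1, (143, 6) is a solution.

Yes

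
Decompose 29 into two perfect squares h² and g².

We need to find integers h, g > 0 such that h² + g² = 29.
Trying h = 2: g² = 29 - 2² = 29 - 4 = 25
g = 5
Check: 2² + 5² = 4 + 25 = 29 ✓

29 = 2² + 5²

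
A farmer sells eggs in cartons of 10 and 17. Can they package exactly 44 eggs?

We need non-negative a, b with 10a + 17b = 44.
gcd(10, 17) = 1 divides 44.
Try a = 1: 17b = 44 - 10 = 34, so b = 2.
One way: 1 cartons of 10 and 2 cartons of 17.

Yes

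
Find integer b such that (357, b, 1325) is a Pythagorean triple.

b² = c² - a² = 1325² - 357² = 1755625 - 127449 = 1628176
b = sqrt(1628176) = 1276

1276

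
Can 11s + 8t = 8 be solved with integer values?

Step 1: Compute gcd(11, 8).
gcd(11, 8) = 1

Step 2: Check divisibility.
Does 1 divide 8? 8 = 1 x 8, so yes.

By the theorem on linear Diophantine equations, 11s + 8t = 8 has integer solutions if and only if gcd(11, 8) divides 8. Since 1 | 8, solutions exist.

Yes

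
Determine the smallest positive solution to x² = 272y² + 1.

We seek the smallest positive integers (x, y) with x² - 272y² = 1, i.e., x² = 272y² + 1.
Try successive y values:
y = 1: x² = 272·1² + 1 = 273, not a perfect square
y = 2: x² = 272·2² + 1 = 1089, x = 33 ✓

Verify: 33² - 272·2² = 1089 - 1088 = 1 ✓

x = 33, y = 2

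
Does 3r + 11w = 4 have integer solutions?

Step 1: Compute gcd(3, 11).
gcd(3, 11) = 1

Step 2: Check divisibility.
Does 1 divide 4? 4 = 1 x 4, so yes.

By the theorem on linear Diophantine equations, 3r + 11w = 4 has integer solutions if and only if gcd(3, 11) divides 4. Since 1 | 4, solutions exist.

Yes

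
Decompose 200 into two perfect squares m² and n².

We need to find integers m, n > 0 such that m² + n² = 200.
Trying m = 2: n² = 200 - 2² = 200 - 4 = 196
n = 14
Check: 2² + 14² = 4 + 196 = 200 ✓

200 = 2² + 14²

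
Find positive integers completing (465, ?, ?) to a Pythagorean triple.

We need the other leg and hypotenuse such that 465² + x² = c².
Take x = 368, c = 593: 465² + 368² = 216225 + 135424 = 351649 = 593² ✓
Triple: (465, 368, 593)

(465, 368, 593)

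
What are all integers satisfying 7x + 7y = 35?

Step 1: Compute gcd(7, 7) = 7.
Since 7 divides 35, solutions exist.

Step 2: Find a particular solution using extended Euclidean algorithm.
We get x₀ = 0, y₀ = 5.
Check: 7*0 + 7*5 = 35 = 35 ✓

Step 3: Write the general solution.
x = 0 + (7/7)t = 0 + 1t
y = 5 - (7/7)t = 5 - 1t
for any integer t.

x = 0 + 1t, y = 5 - 1t for integer t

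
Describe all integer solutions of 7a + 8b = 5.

Step 1: Compute gcd(7, 8) = 1.
Since 1 divides 5, solutions exist.

Step 2: Find a particular solution using extended Euclidean algorithm.
We get a₀ = -5, b₀ = 5.
Check: 7*-5 + 8*5 = 5 = 5 ✓

Step 3: Write the general solution.
a = -5 + (8/1)t = -5 + 8t
b = 5 - (7/1)t = 5 - 7t
for any integer t.

a = -5 + 8t, b = 5 - 7t for integer t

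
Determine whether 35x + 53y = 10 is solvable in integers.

Step 1: Compute gcd(35, 53).
gcd(35, 53) = 1

Step 2: Check divisibility.
Does 1 divide 10? 10 = 1 x 10, so yes.

By the theorem on linear Diophantine equations, 35x + 53y = 10 has integer solutions if and only if gcd(35, 53) divides 10. Since 1 | 10, solutions exist.

Yes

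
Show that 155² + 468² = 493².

Compute a² + b²:
155² + 468² = 24025 + 219024 = 243049
Compute c²:
493² = 243049
Since 243049 = 243049, it is a Pythagorean triple.

Yes, it is a Pythagorean triple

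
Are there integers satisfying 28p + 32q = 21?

Step 1: Compute gcd(28, 32).
gcd(28, 32) = 4

Step 2: Check divisibility.
Does 4 divide 21? 21 = 4 x 5 + 1, so no.

By the theorem on linear Diophantine equations, 28p + 32q = 21 has integer solutions if and only if gcd(28, 32) divides 21. Since 4 does not divide 21, no solutions exist.

No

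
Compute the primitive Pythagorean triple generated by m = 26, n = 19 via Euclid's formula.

a = m² - n² = 26² - 19² = 676 - 361 = 315
b = 2mn = 2·26·19 = 988
c = m² + n² = 676 + 361 = 1037
Verify: 315² + 988² = 99225 + 976144 = 1075369 = 1037² ✓

(315, 988, 1037)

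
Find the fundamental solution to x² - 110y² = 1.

We seek the smallest positive integers (x, y) with x² - 110y² = 1, i.e., x² = 110y² + 1.
Try successive y values:
y = 1: x² = 110·1² + 1 = 111, not a perfect square
y = 2: x² = 110·2² + 1 = 441, x = 21 ✓

Verify: 21² - 110·2² = 441 - 440 = 1 ✓

x = 21, y = 2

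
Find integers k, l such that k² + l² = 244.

We need to find integers k, l > 0 such that k² + l² = 244.
Trying k = 10: l² = 244 - 10² = 244 - 100 = 144
l = 12
Check: 10² + 12² = 100 + 144 = 244 ✓

244 = 10² + 12²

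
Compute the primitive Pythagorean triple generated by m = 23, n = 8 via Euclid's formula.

a = m² - n² = 23² - 8² = 529 - 64 = 465
b = 2mn = 2·23·8 = 368
c = m² + n² = 529 + 64 = 593
Verify: 465² + 368² = 216225 + 135424 = 351649 = 593² ✓

(465, 368, 593)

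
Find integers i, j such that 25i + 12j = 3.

Step 1: Check solvability.
gcd(25, 12) = 1
Since 1 divides 3, solutions exist.

Step 2: Apply extended Euclidean algorithm to find gcd.
We find integers such that 25*x0 + 12*y0 = 1

Step 3: Scale the particular solution.
Multiply by 3/1 = 3:
i = 3, j = -6

Step 4: Verify.
25*(3) + 12*(-6) = 3 = 3 ✓

i = 3, j = -6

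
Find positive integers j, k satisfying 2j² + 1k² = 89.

Try small values of j and check whether (89 - 2j²)/1 is a perfect square.
j = 2: 2·2² = 8, so 1k² = 89 - 8 = 81, giving k² = 81, k = 9.
Check: 2·2² + 1·9² = 8 + 81 = 89 ✓

j = 2, k = 9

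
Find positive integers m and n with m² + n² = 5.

We need to find integers m, n > 0 such that m² + n² = 5.
Trying m = 1: n² = 5 - 1² = 5 - 1 = 4
n = 2
Check: 1² + 2² = 1 + 4 = 5 ✓

5 = 1² + 2²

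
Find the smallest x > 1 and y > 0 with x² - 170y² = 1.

We seek the smallest positive integers (x, y) with x² - 170y² = 1, i.e., x² = 170y² + 1.
Try successive y values:
y = 1: x² = 170·1² + 1 = 171, not a perfect square
y = 2: x² = 170·2² + 1 = 681, not a perfect square
y = 3: x² = 170·3² + 1 = 1531, not a perfect square
... continuing the search (or via continued fractions) ...
y = 26: x² = 170·26² + 1 = 114921, x = 339 ✓

Verify: 339² - 170·26² = 114921 - 114920 = 1 ✓

x = 339, y = 26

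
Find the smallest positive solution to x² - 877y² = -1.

We need x² = 877y² - 1. Try successive y:
y = 1: x² = 877·1² - 1 = 876, not a perfect square
y = 2: x² = 877·2² - 1 = 3507, not a perfect square
y = 3: x² = 877·3² - 1 = 7892, not a perfect square
...
y = 8149: x² = 877·8149² - 1 = 58238238276 = 241326² ✓
Check: 241326² - 877·8149² = 58238238276 - 58238238277 = -1 ✓

x = 241326, y = 8149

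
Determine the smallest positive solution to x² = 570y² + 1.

We seek the smallest positive integers (x, y) with x² - 570y² = 1, i.e., x² = 570y² + 1.
Try successive y values:
y = 1: x² = 570·1² + 1 = 571, not a perfect square
y = 2: x² = 570·2² + 1 = 2281, not a perfect square
y = 3: x² = 570·3² + 1 = 5131, not a perfect square
... continuing the search (or via continued fractions) ...
y = 8: x² = 570·8² + 1 = 36481, x = 191 ✓

Verify: 191² - 570·8² = 36481 - 36480 = 1 ✓

x = 191, y = 8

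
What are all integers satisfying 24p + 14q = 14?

Step 1: Compute gcd(24, 14) = 2.
Since 2 divides 14, solutions exist.

Step 2: Find a particular solution using extended Euclidean algorithm.
We get p₀ = 21, q₀ = -35.
Check: 24*21 + 14*-35 = 14 = 14 ✓

Step 3: Write the general solution.
p = 21 + (14/2)t = 21 + 7t
q = -35 - (24/2)t = -35 - 12t
for any integer t.

p = 21 + 7t, q = -35 - 12t for integer t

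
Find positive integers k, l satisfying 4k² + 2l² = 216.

Try small values of k and check whether (216 - 4k²)/2 is a perfect square.
k = 6: 4·6² = 144, so 2l² = 216 - 144 = 72, giving l² = 36, l = 6.
Check: 4·6² + 2·6² = 144 + 72 = 216 ✓

k = 6, l = 6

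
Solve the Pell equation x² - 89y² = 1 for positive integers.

We seek the smallest positive integers (x, y) with x² - 89y² = 1, i.e., x² = 89y² + 1.
Try successive y values:
y = 1: x² = 89·1² + 1 = 90, not a perfect square
y = 2: x² = 89·2² + 1 = 357, not a perfect square
y = 3: x² = 89·3² + 1 = 802, not a perfect square
... continuing the search (or via continued fractions) ...
y = 53000: x² = 89·53000² + 1 = 250001000001, x = 500001 ✓

Verify: 500001² - 89·53000² = 250001000001 - 250001000000 = 1 ✓

x = 500001, y = 53000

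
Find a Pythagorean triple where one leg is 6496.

We need the other leg and hypotenuse such that 6496² + x² = c².
Take x = 4095, c = 7679: 6496² + 4095² = 42198016 + 16769025 = 58967041 = 7679² ✓
Triple: (4095, 6496, 7679)

(4095, 6496, 7679)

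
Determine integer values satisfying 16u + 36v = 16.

Step 1: Check solvability.
gcd(16, 36) = 4
Since 4 divides 16, solutions exist.

Step 2: Apply extended Euclidean algorithm to find gcd.
We find integers such that 16*x0 + 36*y0 = 4

Step 3: Scale the particular solution.
Multiply by 16/4 = 4:
u = -8, v = 4

Step 4: Verify.
16*(-8) + 36*(4) = 16 = 16 ✓

u = -8, v = 4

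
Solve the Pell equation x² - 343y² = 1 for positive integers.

We seek the smallest positive integers (x, y) with x² - 343y² = 1, i.e., x² = 343y² + 1.
Try successive y values:
y = 1: x² = 343·1² + 1 = 344, not a perfect square
y = 2: x² = 343·2² + 1 = 1373, not a perfect square
y = 3: x² = 343·3² + 1 = 3088, not a perfect square
... continuing the search (or via continued fractions) ...
y = 7050459: x² = 343·7050459² + 1 = 17050177433963584, x = 130576328 ✓

Verify: 130576328² - 343·7050459² = 17050177433963584 - 17050177433963583 = 1 ✓

x = 130576328, y = 7050459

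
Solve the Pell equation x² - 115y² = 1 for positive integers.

We seek the smallest positive integers (x, y) with x² - 115y² = 1, i.e., x² = 115y² + 1.
Try successive y values:
y = 1: x² = 115·1² + 1 = 116, not a perfect square
y = 2: x² = 115·2² + 1 = 461, not a perfect square
y = 3: x² = 115·3² + 1 = 1036, not a perfect square
... continuing the search (or via continued fractions) ...
y = 105: x² = 115·105² + 1 = 1267876, x = 1126 ✓

Verify: 1126² - 115·105² = 1267876 - 1267875 = 1 ✓

x = 1126, y = 105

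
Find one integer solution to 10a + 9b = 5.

Step 1: Check solvability.
gcd(10, 9) = 1
Since 1 divides 5, solutions exist.

Step 2: Apply extended Euclidean algorithm to find gcd.
We find integers such that 10*x0 + 9*y0 = 1

Step 3: Scale the particular solution.
Multiply by 5/1 = 5:
a = 5, b = -5

Step 4: Verify.
10*(5) + 9*(-5) = 5 = 5 ✓

a = 5, b = -5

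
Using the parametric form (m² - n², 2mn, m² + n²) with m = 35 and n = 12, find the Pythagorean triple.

a = m² - n² = 1225 - 144 = 1081
b = 2mn = 2·35·12 = 840
c = m² + n² = 1225 + 144 = 1369
Verify: 1081² + 840² = 1168561 + 705600 = 1874161 = 1369² ✓

(1081, 840, 1369)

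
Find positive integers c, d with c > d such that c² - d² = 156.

Factor: c² - d² = (c+d)(c-d) = 156.
We need two factors of 156 with the same parity.
Use c+d = 78 and c-d = 2 (product 78·2 = 156).
Adding: 2c = 80, so c = 40.
Subtracting: 2d = 76, so d = 38.
Check: 40² - 38² = 1600 - 1444 = 156 ✓

c = 40, d = 38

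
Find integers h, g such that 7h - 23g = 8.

Step 1: Check solvability.
gcd(7, 23) = 1
Since 1 divides 8, solutions exist.

Step 2: Apply extended Euclidean algorithm to find gcd.
We find integers such that 7*x0 + 23*y0 = 1

Step 3: Scale the particular solution.
Multiply by 8/1 = 8:
h = 80, g = 24

Step 4: Verify.
7*(80) - 23*(24) = 8 = 8 ✓

h = 80, g = 24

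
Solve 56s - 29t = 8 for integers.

Step 1: Check solvability.
gcd(56, 29) = 1
Since 1 divides 8, solutions exist.

Step 2: Apply extended Euclidean algorithm to find gcd.
We find integers such that 56*x0 + 29*y0 = 1

Step 3: Scale the particular solution.
Multiply by 8/1 = 8:
s = 112, t = 216

Step 4: Verify.
56*(112) - 29*(216) = 8 = 8 ✓

s = 112, t = 216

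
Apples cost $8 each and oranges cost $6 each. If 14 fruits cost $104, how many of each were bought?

Let a = apples, o = oranges.
a + o = 14
8a + 6o = 104
Substitute o = 14 - a:
8a + 6(14 - a) = 104
(8 - 6)a = 104 - 84
2a = 20
a = 10, o = 14 - 10 = 4

Apples: 10, Oranges: 4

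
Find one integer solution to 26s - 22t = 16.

Step 1: Check solvability.
gcd(26, 22) = 2
Since 2 divides 16, solutions exist.

Step 2: Apply extended Euclidean algorithm to find gcd.
We find integers such that 26*x0 + 22*y0 = 2

Step 3: Scale the particular solution.
Multiply by 16/2 = 8:
s = -40, t = -48

Step 4: Verify.
26*(-40) - 22*(-48) = 16 = 16 ✓

s = -40, t = -48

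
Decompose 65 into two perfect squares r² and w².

We need to find integers r, w > 0 such that r² + w² = 65.
Trying r = 1: w² = 65 - 1² = 65 - 1 = 64
w = 8
Check: 1² + 8² = 1 + 64 = 65 ✓

65 = 1² + 8²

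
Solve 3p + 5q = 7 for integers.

Step 1: Check solvability.
gcd(3, 5) = 1
Since 1 divides 7, solutions exist.

Step 2: Apply extended Euclidean algorithm to find gcd.
We find integers such that 3*x0 + 5*y0 = 1

Step 3: Scale the particular solution.
Multiply by 7/1 = 7:
p = 14, q = -7

Step 4: Verify.
3*(14) + 5*(-7) = 7 = 7 ✓

p = 14, q = -7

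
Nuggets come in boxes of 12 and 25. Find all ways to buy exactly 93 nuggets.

We need non-negative integers (x, y) with 12x + 25y = 93.
For each x in 0..7, check if 93 - 12x is a non-negative multiple of 25.
No x yields an integer y ≥ 0.

No solution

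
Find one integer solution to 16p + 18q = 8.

Step 1: Check solvability.
gcd(16, 18) = 2
Since 2 divides 8, solutions exist.

Step 2: Apply extended Euclidean algorithm to find gcd.
We find integers such that 16*x0 + 18*y0 = 2

Step 3: Scale the particular solution.
Multiply by 8/2 = 4:
p = -4, q = 4

Step 4: Verify.
16*(-4) + 18*(4) = 8 = 8 ✓

p = -4, q = 4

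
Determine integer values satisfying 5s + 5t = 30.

Step 1: Check solvability.
gcd(5, 5) = 5
Since 5 divides 30, solutions exist.

Step 2: Apply extended Euclidean algorithm to find gcd.
We find integers such that 5*x0 + 5*y0 = 5

Step 3: Scale the particular solution.
Multiply by 30/5 = 6:
s = 0, t = 6

Step 4: Verify.
5*(0) + 5*(6) = 30 = 30 ✓

s = 0, t = 6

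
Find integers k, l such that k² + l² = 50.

We need to find integers k, l > 0 such that k² + l² = 50.
Trying k = 1: l² = 50 - 1² = 50 - 1 = 49
l = 7
Check: 1² + 7² = 1 + 49 = 50 ✓

50 = 1² + 7²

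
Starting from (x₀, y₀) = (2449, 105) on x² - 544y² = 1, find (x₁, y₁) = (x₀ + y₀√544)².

Solutions to x² - Dy² = 1 are generated by powers of (x₀ + y₀√D).
The next solution satisfies x₁ + y₁√544 = (x₀ + y₀√544)², giving:
x₁ = x₀² + 544y₀² = 2449² + 544·105² = 5997601 + 5997600 = 11995201
y₁ = 2x₀y₀ = 2·2449·105 = 514290

Verify: 11995201² - 544·514290² = 143884847030401 - 143884847030400 = 1 ✓

x = 11995201, y = 514290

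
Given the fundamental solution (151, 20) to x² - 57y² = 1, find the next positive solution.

Solutions to x² - Dy² = 1 are generated by powers of (x₀ + y₀√D).
The next solution satisfies x₁ + y₁√57 = (x₀ + y₀√57)², giving:
x₁ = x₀² + 57y₀² = 151² + 57·20² = 22801 + 22800 = 45601
y₁ = 2x₀y₀ = 2·151·20 = 6040

Verify: 45601² - 57·6040² = 2079451201 - 2079451200 = 1 ✓

x = 45601, y = 6040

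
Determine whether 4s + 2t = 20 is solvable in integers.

Step 1: Compute gcd(4, 2).
gcd(4, 2) = 2

Step 2: Check divisibility.
Does 2 divide 20? 20 = 2 x 10, so yes.

By the theorem on linear Diophantine equations, 4s + 2t = 20 has integer solutions if and only if gcd(4, 2) divides 20. Since 2 | 20, solutions exist.

Yes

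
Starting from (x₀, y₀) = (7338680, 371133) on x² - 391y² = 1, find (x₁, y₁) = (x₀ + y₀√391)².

Solutions to x² - Dy² = 1 are generated by powers of (x₀ + y₀√D).
The next solution satisfies x₁ + y₁√391 = (x₀ + y₀√391)², giving:
x₁ = x₀² + 391y₀² = 7338680² + 391·371133² = 53856224142400 + 53856224142399 = 107712448284799
y₁ = 2x₀y₀ = 2·7338680·371133 = 5447252648880

Verify: 107712448284799² - 391·5447252648880² = 11601971515505499037014470401 - 11601971515505499037014470400 = 1 ✓

x = 107712448284799, y = 5447252648880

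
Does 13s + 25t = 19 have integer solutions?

Step 1: Compute gcd(13, 25).
gcd(13, 25) = 1

Step 2: Check divisibility.
Does 1 divide 19? 19 = 1 x 19, so yes.

By the theorem on linear Diophantine equations, 13s + 25t = 19 has integer solutions if and only if gcd(13, 25) divides 19. Since 1 | 19, solutions exist.

Yes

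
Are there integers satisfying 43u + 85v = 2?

Step 1: Compute gcd(43, 85).
gcd(43, 85) = 1

Step 2: Check divisibility.
Does 1 divide 2? 2 = 1 x 2, so yes.

By the theorem on linear Diophantine equations, 43u + 85v = 2 has integer solutions if and only if gcd(43, 85) divides 2. Since 1 | 2, solutions exist.

Yes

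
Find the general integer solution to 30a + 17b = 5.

Step 1: Compute gcd(30, 17) = 1.
Since 1 divides 5, solutions exist.

Step 2: Find a particular solution using extended Euclidean algorithm.
We get a₀ = 20, b₀ = -35.
Check: 30*20 + 17*-35 = 5 = 5 ✓

Step 3: Write the general solution.
a = 20 + (17/1)t = 20 + 17t
b = -35 - (30/1)t = -35 - 30t
for any integer t.

a = 20 + 17t, b = -35 - 30t for integer t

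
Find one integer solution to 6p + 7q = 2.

Step 1: Check solvability.
gcd(6, 7) = 1
Since 1 divides 2, solutions exist.

Step 2: Apply extended Euclidean algorithm to find gcd.
We find integers such that 6*x0 + 7*y0 = 1

Step 3: Scale the particular solution.
Multiply by 2/1 = 2:
p = -2, q = 2

Step 4: Verify.
6*(-2) + 7*(2) = 2 = 2 ✓

p = -2, q = 2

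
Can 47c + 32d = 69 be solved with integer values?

Step 1: Compute gcd(47, 32).
gcd(47, 32) = 1

Step 2: Check divisibility.
Does 1 divide 69? 69 = 1 x 69, so yes.

By the theorem on linear Diophantine equations, 47c + 32d = 69 has integer solutions if and only if gcd(47, 32) divides 69. Since 1 | 69, solutions exist.

Yes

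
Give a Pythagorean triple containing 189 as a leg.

We need the other leg and hypotenuse such that 189² + x² = c².
Take x = 340, c = 389: 189² + 340² = 35721 + 115600 = 151321 = 389² ✓
Triple: (189, 340, 389)

(189, 340, 389)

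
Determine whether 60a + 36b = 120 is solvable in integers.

Step 1: Compute gcd(60, 36).
gcd(60, 36) = 12

Step 2: Check divisibility.
Does 12 divide 120? 120 = 12 x 10, so yes.

By the theorem on linear Diophantine equations, 60a + 36b = 120 has integer solutions if and only if gcd(60, 36) divides 120. Since 12 | 120, solutions exist.

Yes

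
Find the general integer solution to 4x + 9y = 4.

Step 1: Compute gcd(4, 9) = 1.
Since 1 divides 4, solutions exist.

Step 2: Find a particular solution using extended Euclidean algorithm.
We get x₀ = -8, y₀ = 4.
Check: 4*-8 + 9*4 = 4 = 4 ✓

Step 3: Write the general solution.
x = -8 + (9/1)t = -8 + 9t
y = 4 - (4/1)t = 4 - 4t
for any integer t.

x = -8 + 9t, y = 4 - 4t for integer t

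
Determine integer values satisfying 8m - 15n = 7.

Step 1: Check solvability.
gcd(8, 15) = 1
Since 1 divides 7, solutions exist.

Step 2: Apply extended Euclidean algorithm to find gcd.
We find integers such that 8*x0 + 15*y0 = 1

Step 3: Scale the particular solution.
Multiply by 7/1 = 7:
m = 14, n = 7

Step 4: Verify.
8*(14) - 15*(7) = 7 = 7 ✓

m = 14, n = 7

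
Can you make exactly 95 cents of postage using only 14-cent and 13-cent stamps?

We need non-negative x, y with 14x + 13y = 95.
gcd(14, 13) = 1 divides 95, so integer solutions exist.
Search for a non-negative one: x = 4 gives 13y = 95 - 56 = 39, so y = 3.
Check: 14·4 + 13·3 = 95 ✓

Yes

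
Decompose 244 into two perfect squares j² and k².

We need to find integers j, k > 0 such that j² + k² = 244.
Trying j = 10: k² = 244 - 10² = 244 - 100 = 144
k = 12
Check: 10² + 12² = 100 + 144 = 244 ✓

244 = 10² + 12²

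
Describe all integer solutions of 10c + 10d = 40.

Step 1: Compute gcd(10, 10) = 10.
Since 10 divides 40, solutions exist.

Step 2: Find a particular solution using extended Euclidean algorithm.
We get c₀ = 0, d₀ = 4.
Check: 10*0 + 10*4 = 40 = 40 ✓

Step 3: Write the general solution.
c = 0 + (10/10)t = 0 + 1t
d = 4 - (10/10)t = 4 - 1t
for any integer t.

c = 0 + 1t, d = 4 - 1t for integer t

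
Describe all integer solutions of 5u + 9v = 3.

Step 1: Compute gcd(5, 9) = 1.
Since 1 divides 3, solutions exist.

Step 2: Find a particular solution using extended Euclidean algorithm.
We get u₀ = 6, v₀ = -3.
Check: 5*6 + 9*-3 = 3 = 3 ✓

Step 3: Write the general solution.
u = 6 + (9/1)t = 6 + 9t
v = -3 - (5/1)t = -3 - 5t
for any integer t.

u = 6 + 9t, v = -3 - 5t for integer t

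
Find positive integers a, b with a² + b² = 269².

We need a² + b² = 269² = 72361.
Trying: 69² + 260² = 4761 + 67600 = 72361 ✓

(69, 260, 269)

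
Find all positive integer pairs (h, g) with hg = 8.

The positive divisors of 8 are: 1, 2, 4, 8.
Each divisor d gives the pair (d, 8/d):
(1, 8), (2, 4), (4, 2), (8, 1)

(1, 8), (2, 4), (4, 2), (8, 1)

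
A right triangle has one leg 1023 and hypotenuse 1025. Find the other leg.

b² = c² - a² = 1050625 - 1046529 = 4096
b = 64

64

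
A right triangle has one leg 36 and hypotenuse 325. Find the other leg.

a² = c² - b² = 105625 - 1296 = 104329
a = 323

323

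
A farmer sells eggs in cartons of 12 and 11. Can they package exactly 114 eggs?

We need non-negative a, b with 12a + 11b = 114.
gcd(12, 11) = 1 divides 114.
Try a = 4: 11b = 114 - 48 = 66, so b = 6.
One way: 4 cartons of 12 and 6 cartons of 11.

Yes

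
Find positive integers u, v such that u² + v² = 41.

Search for u with 41 - u² a perfect square.
u = 4: 41 - 4² = 41 - 16 = 25 = 5² ✓
So u = 4, v = 5.

u = 4, v = 5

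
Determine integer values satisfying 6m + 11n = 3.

Step 1: Check solvability.
gcd(6, 11) = 1
Since 1 divides 3, solutions exist.

Step 2: Apply extended Euclidean algorithm to find gcd.
We find integers such that 6*x0 + 11*y0 = 1

Step 3: Scale the particular solution.
Multiply by 3/1 = 3:
m = 6, n = -3

Step 4: Verify.
6*(6) + 11*(-3) = 3 = 3 ✓

m = 6, n = -3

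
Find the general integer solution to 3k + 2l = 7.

Step 1: Compute gcd(3, 2) = 1.
Since 1 divides 7, solutions exist.

Step 2: Find a particular solution using extended Euclidean algorithm.
We get k₀ = 7, l₀ = -7.
Check: 3*7 + 2*-7 = 7 = 7 ✓

Step 3: Write the general solution.
k = 7 + (2/1)t = 7 + 2t
l = -7 - (3/1)t = -7 - 3t
for any integer t.

k = 7 + 2t, l = -7 - 3t for integer t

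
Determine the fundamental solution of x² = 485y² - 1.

We need x² = 485y² - 1. Try successive y:
y = 1: x² = 485·1² - 1 = 484 = 22² ✓
Check: 22² - 485·1² = 484 - 485 = -1 ✓

x = 22, y = 1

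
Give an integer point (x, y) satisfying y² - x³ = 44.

Try small integer x values and check whether x³ + 44 is a perfect square.
x = 5: x³ + 44 = 5³ + 44 = 125 + 44 = 169
Is 169 a perfect square? 13² = 169 ✓
So (x, y) = (5, 13) is a solution.

x = 5, y = 13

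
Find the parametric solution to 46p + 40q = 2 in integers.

Step 1: Compute gcd(46, 40) = 2.
Since 2 divides 2, solutions exist.

Step 2: Find a particular solution using extended Euclidean algorithm.
We get p₀ = 7, q₀ = -8.
Check: 46*7 + 40*-8 = 2 = 2 ✓

Step 3: Write the general solution.
p = 7 + (40/2)t = 7 + 20t
q = -8 - (46/2)t = -8 - 23t
for any integer t.

p = 7 + 20t, q = -8 - 23t for integer t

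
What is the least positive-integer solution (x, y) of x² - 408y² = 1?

We seek the smallest positive integers (x, y) with x² - 408y² = 1, i.e., x² = 408y² + 1.
Try successive y values:
y = 1: x² = 408·1² + 1 = 409, not a perfect square
y = 2: x² = 408·2² + 1 = 1633, not a perfect square
y = 3: x² = 408·3² + 1 = 3673, not a perfect square
... continuing the search (or via continued fractions) ...
y = 5: x² = 408·5² + 1 = 10201, x = 101 ✓

Verify: 101² - 408·5² = 10201 - 10200 = 1 ✓

x = 101, y = 5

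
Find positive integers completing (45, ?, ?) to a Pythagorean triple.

We need the other leg and hypotenuse such that 45² + x² = c².
Take x = 24, c = 51: 45² + 24² = 2025 + 576 = 2601 = 51² ✓
Triple: (45, 24, 51)

(45, 24, 51)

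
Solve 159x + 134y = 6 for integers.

Step 1: Check solvability.
gcd(159, 134) = 1
Since 1 divides 6, solutions exist.

Step 2: Apply extended Euclidean algorithm to find gcd.
We find integers such that 159*x0 + 134*y0 = 1

Step 3: Scale the particular solution.
Multiply by 6/1 = 6:
x = 354, y = -420

Step 4: Verify.
159*(354) + 134*(-420) = 6 = 6 ✓

x = 354, y = -420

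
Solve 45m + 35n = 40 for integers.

Step 1: Check solvability.
gcd(45, 35) = 5
Since 5 divides 40, solutions exist.

Step 2: Apply extended Euclidean algorithm to find gcd.
We find integers such that 45*x0 + 35*y0 = 5

Step 3: Scale the particular solution.
Multiply by 40/5 = 8:
m = -24, n = 32

Step 4: Verify.
45*(-24) + 35*(32) = 40 = 40 ✓

m = -24, n = 32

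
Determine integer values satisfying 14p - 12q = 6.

Step 1: Check solvability.
gcd(14, 12) = 2
Since 2 divides 6, solutions exist.

Step 2: Apply extended Euclidean algorithm to find gcd.
We find integers such that 14*x0 + 12*y0 = 2

Step 3: Scale the particular solution.
Multiply by 6/2 = 3:
p = 3, q = 3

Step 4: Verify.
14*(3) - 12*(3) = 6 = 6 ✓

p = 3, q = 3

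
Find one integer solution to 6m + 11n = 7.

Step 1: Check solvability.
gcd(6, 11) = 1
Since 1 divides 7, solutions exist.

Step 2: Apply extended Euclidean algorithm to find gcd.
We find integers such that 6*x0 + 11*y0 = 1

Step 3: Scale the particular solution.
Multiply by 7/1 = 7:
m = 14, n = -7

Step 4: Verify.
6*(14) + 11*(-7) = 7 = 7 ✓

m = 14, n = -7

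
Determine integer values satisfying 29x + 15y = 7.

Step 1: Check solvability.
gcd(29, 15) = 1
Since 1 divides 7, solutions exist.

Step 2: Apply extended Euclidean algorithm to find gcd.
We find integers such that 29*x0 + 15*y0 = 1

Step 3: Scale the particular solution.
Multiply by 7/1 = 7:
x = -7, y = 14

Step 4: Verify.
29*(-7) + 15*(14) = 7 = 7 ✓

x = -7, y = 14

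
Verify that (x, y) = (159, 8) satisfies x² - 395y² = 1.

Compute x² = 159² = 25281
Compute 395y² = 395·8² = 395·64 = 25280
x² - 395y² = 25281 - 25280 = 1
Since this equals 1, (159, 8) is a solution.

Yes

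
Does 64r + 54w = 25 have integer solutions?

Step 1: Compute gcd(64, 54).
gcd(64, 54) = 2

Step 2: Check divisibility.
Does 2 divide 25? 25 = 2 x 12 + 1, so no.

By the theorem on linear Diophantine equations, 64r + 54w = 25 has integer solutions if and only if gcd(64, 54) divides 25. Since 2 does not divide 25, no solutions exist.

No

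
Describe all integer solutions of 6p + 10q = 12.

Step 1: Compute gcd(6, 10) = 2.
Since 2 divides 12, solutions exist.

Step 2: Find a particular solution using extended Euclidean algorithm.
We get p₀ = 12, q₀ = -6.
Check: 6*12 + 10*-6 = 12 = 12 ✓

Step 3: Write the general solution.
p = 12 + (10/2)t = 12 + 5t
q = -6 - (6/2)t = -6 - 3t
for any integer t.

p = 12 + 5t, q = -6 - 3t for integer t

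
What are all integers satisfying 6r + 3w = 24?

Step 1: Compute gcd(6, 3) = 3.
Since 3 divides 24, solutions exist.

Step 2: Find a particular solution using extended Euclidean algorithm.
We get r₀ = 0, w₀ = 8.
Check: 6*0 + 3*8 = 24 = 24 ✓

Step 3: Write the general solution.
r = 0 + (3/3)t = 0 + 1t
w = 8 - (6/3)t = 8 - 2t
for any integer t.

r = 0 + 1t, w = 8 - 2t for integer t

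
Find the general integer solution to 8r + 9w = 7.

Step 1: Compute gcd(8, 9) = 1.
Since 1 divides 7, solutions exist.

Step 2: Find a particular solution using extended Euclidean algorithm.
We get r₀ = -7, w₀ = 7.
Check: 8*-7 + 9*7 = 7 = 7 ✓

Step 3: Write the general solution.
r = -7 + (9/1)t = -7 + 9t
w = 7 - (8/1)t = 7 - 8t
for any integer t.

r = -7 + 9t, w = 7 - 8t for integer t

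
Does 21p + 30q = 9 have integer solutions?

Step 1: Compute gcd(21, 30).
gcd(21, 30) = 3

Step 2: Check divisibility.
Does 3 divide 9? 9 = 3 x 3, so yes.

By the theorem on linear Diophantine equations, 21p + 30q = 9 has integer solutions if and only if gcd(21, 30) divides 9. Since 3 | 9, solutions exist.

Yes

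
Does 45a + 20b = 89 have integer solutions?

Step 1: Compute gcd(45, 20).
gcd(45, 20) = 5

Step 2: Check divisibility.
Does 5 divide 89? 89 = 5 x 17 + 4, so no.

By the theorem on linear Diophantine equations, 45a + 20b = 89 has integer solutions if and only if gcd(45, 20) divides 89. Since 5 does not divide 89, no solutions exist.

No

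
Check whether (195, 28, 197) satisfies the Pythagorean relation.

Compute a² + b²:
195² + 28² = 38025 + 784 = 38809
Compute c²:
197² = 38809
Since 38809 = 38809, it is a Pythagorean triple.

Yes, it is a Pythagorean triple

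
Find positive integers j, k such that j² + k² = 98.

Search for j with 98 - j² a perfect square.
j = 7: 98 - 7² = 98 - 49 = 49 = 7² ✓
So j = 7, k = 7.

j = 7, k = 7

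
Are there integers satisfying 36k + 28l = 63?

Step 1: Compute gcd(36, 28).
gcd(36, 28) = 4

Step 2: Check divisibility.
Does 4 divide 63? 63 = 4 x 15 + 3, so no.

By the theorem on linear Diophantine equations, 36k + 28l = 63 has integer solutions if and only if gcd(36, 28) divides 63. Since 4 does not divide 63, no solutions exist.

No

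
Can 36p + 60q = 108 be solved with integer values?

Step 1: Compute gcd(36, 60).
gcd(36, 60) = 12

Step 2: Check divisibility.
Does 12 divide 108? 108 = 12 x 9, so yes.

By the theorem on linear Diophantine equations, 36p + 60q = 108 has integer solutions if and only if gcd(36, 60) divides 108. Since 12 | 108, solutions exist.

Yes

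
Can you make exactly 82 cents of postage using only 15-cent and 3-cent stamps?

We need non-negative x, y with 15x + 3y = 82.
gcd(15, 3) = 3, and 3 does not divide 82.
No integer solutions exist, so certainly no non-negative ones.

No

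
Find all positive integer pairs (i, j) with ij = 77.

The positive divisors of 77 are: 1, 7, 11, 77.
Each divisor d gives the pair (d, 77/d):
(1, 77), (7, 11), (11, 7), (77, 1)

(1, 77), (7, 11), (11, 7), (77, 1)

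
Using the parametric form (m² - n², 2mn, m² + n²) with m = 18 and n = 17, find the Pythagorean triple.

a = m² - n² = 18² - 17² = 324 - 289 = 35
b = 2mn = 2·18·17 = 612
c = m² + n² = 324 + 289 = 613
Verify: 35² + 612² = 1225 + 374544 = 375769 = 613² ✓

(35, 612, 613)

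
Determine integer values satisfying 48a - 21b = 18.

Step 1: Check solvability.
gcd(48, 21) = 3
Since 3 divides 18, solutions exist.

Step 2: Apply extended Euclidean algorithm to find gcd.
We find integers such that 48*x0 + 21*y0 = 3

Step 3: Scale the particular solution.
Multiply by 18/3 = 6:
a = -18, b = -42

Step 4: Verify.
48*(-18) - 21*(-42) = 18 = 18 ✓

a = -18, b = -42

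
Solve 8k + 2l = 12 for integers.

Step 1: Check solvability.
gcd(8, 2) = 2
Since 2 divides 12, solutions exist.

Step 2: Apply extended Euclidean algorithm to find gcd.
We find integers such that 8*x0 + 2*y0 = 2

Step 3: Scale the particular solution.
Multiply by 12/2 = 6:
k = 0, l = 6

Step 4: Verify.
8*(0) + 2*(6) = 12 = 12 ✓

k = 0, l = 6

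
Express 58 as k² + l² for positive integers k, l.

We need to find integers k, l > 0 such that k² + l² = 58.
Trying k = 3: l² = 58 - 3² = 58 - 9 = 49
l = 7
Check: 3² + 7² = 9 + 49 = 58 ✓

58 = 3² + 7²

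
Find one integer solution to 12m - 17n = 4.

Step 1: Check solvability.
gcd(12, 17) = 1
Since 1 divides 4, solutions exist.

Step 2: Apply extended Euclidean algorithm to find gcd.
We find integers such that 12*x0 + 17*y0 = 1

Step 3: Scale the particular solution.
Multiply by 4/1 = 4:
m = -28, n = -20

Step 4: Verify.
12*(-28) - 17*(-20) = 4 = 4 ✓

m = -28, n = -20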